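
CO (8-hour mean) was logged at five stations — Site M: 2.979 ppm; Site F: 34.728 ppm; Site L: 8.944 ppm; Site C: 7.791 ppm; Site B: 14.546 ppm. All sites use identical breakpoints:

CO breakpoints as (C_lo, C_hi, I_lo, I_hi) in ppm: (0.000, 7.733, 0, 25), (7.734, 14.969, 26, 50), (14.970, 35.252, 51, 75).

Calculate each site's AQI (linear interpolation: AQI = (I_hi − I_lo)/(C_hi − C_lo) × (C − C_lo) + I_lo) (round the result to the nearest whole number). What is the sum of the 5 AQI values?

189

Site M: 2.979 lies in 0.000–7.733, so I_lo=0, I_hi=25, C_lo=0.000, C_hi=7.733.
(25−0)/(7.733−0.000) × (2.979−0.000) + 0 = 25/7.733 × 2.979 + 0 ≈ 9.63 → 10.
Site F: 34.728 lies in 14.970–35.252, so I_lo=51, I_hi=75, C_lo=14.970, C_hi=35.252.
(75−51)/(35.252−14.970) × (34.728−14.970) + 51 = 24/20.282 × 19.758 + 51 ≈ 74.38 → 74.
Site L: 8.944 lies in 7.734–14.969, so I_lo=26, I_hi=50, C_lo=7.734, C_hi=14.969.
(50−26)/(14.969−7.734) × (8.944−7.734) + 26 = 24/7.235 × 1.210 + 26 ≈ 30.01 → 30.
Site C 7.791: bracket 7.734–14.969 → index 26–50; slope 24/7.235, offset 0.057.
AQI = 26 + 24/7.235·0.057 ≈ 26.19 ⇒ 26.
Site B: 14.546 lies in 7.734–14.969, so I_lo=26, I_hi=50, C_lo=7.734, C_hi=14.969.
(50−26)/(14.969−7.734) × (14.546−7.734) + 26 = 24/7.235 × 6.812 + 26 ≈ 48.60 → 49.
AQIs: Site M=10, Site F=74, Site L=30, Site C=26, Site B=49. Sum = 10 + 74 + 30 + 26 + 49 = 189.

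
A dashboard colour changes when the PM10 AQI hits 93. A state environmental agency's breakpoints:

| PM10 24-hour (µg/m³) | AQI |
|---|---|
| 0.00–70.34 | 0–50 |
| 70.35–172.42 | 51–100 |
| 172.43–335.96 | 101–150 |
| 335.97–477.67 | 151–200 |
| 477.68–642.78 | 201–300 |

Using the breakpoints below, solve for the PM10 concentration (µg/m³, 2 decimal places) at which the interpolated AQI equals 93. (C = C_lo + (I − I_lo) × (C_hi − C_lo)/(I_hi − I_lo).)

AQI 93 lies in the 51–100 band, which corresponds to 70.35–172.42 µg/m³.
C = 70.35 + (93−51)×(172.42−70.35)/(100−51) = 70.35 + 42×102.07/49 ≈ 157.8386 µg/m³ → 157.84 µg/m³ to 2 dp.

157.84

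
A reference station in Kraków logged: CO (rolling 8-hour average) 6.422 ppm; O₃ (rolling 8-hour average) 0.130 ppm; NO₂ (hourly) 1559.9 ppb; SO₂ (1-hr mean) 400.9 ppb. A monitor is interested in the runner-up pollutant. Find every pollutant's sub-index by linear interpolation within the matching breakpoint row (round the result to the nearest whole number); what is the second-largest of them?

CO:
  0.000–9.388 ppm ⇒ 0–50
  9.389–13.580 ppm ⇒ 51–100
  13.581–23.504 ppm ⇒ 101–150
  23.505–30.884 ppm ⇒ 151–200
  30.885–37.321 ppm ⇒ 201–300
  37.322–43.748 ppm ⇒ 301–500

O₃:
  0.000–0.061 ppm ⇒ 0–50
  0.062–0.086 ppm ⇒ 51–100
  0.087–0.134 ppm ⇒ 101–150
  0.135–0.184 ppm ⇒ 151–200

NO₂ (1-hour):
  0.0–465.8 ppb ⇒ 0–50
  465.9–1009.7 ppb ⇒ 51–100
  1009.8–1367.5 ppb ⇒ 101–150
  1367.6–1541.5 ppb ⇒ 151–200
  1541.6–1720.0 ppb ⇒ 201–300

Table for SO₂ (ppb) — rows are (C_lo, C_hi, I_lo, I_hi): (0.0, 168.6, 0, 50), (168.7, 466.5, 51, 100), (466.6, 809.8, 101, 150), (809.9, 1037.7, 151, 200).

146

CO: 6.422 ∈ [0.000, 9.388] ↔ index [0, 50].
0 + (6.422−0.000)·(50−0)/(9.388−0.000) = 0 + 6.422·50/9.388 ≈ 34.20, so AQI = 34.
O₃: 0.130 lies in 0.087–0.134, so I_lo=101, I_hi=150, C_lo=0.087, C_hi=0.134.
(150−101)/(0.134−0.087) × (0.130−0.087) + 101 = 49/0.047 × 0.043 + 101 ≈ 145.83 → 146.
NO₂: row 1541.6–1720.0 (AQI 201–300). (300−201)·(1559.9−1541.6)/(1720.0−1541.6) + 201 = 99·18.3/178.4 + 201 ≈ 211.16 → 211.
SO₂: 400.9 lies in 168.7–466.5, so I_lo=51, I_hi=100, C_lo=168.7, C_hi=466.5.
(100−51)/(466.5−168.7) × (400.9−168.7) + 51 = 49/297.8 × 232.2 + 51 ≈ 89.21 → 89.
Sub-indices: CO→34, O₃→146, NO₂→211, SO₂→89. Ranked high→low: 211, 146, 89, 34. Second-highest sub-index = 146.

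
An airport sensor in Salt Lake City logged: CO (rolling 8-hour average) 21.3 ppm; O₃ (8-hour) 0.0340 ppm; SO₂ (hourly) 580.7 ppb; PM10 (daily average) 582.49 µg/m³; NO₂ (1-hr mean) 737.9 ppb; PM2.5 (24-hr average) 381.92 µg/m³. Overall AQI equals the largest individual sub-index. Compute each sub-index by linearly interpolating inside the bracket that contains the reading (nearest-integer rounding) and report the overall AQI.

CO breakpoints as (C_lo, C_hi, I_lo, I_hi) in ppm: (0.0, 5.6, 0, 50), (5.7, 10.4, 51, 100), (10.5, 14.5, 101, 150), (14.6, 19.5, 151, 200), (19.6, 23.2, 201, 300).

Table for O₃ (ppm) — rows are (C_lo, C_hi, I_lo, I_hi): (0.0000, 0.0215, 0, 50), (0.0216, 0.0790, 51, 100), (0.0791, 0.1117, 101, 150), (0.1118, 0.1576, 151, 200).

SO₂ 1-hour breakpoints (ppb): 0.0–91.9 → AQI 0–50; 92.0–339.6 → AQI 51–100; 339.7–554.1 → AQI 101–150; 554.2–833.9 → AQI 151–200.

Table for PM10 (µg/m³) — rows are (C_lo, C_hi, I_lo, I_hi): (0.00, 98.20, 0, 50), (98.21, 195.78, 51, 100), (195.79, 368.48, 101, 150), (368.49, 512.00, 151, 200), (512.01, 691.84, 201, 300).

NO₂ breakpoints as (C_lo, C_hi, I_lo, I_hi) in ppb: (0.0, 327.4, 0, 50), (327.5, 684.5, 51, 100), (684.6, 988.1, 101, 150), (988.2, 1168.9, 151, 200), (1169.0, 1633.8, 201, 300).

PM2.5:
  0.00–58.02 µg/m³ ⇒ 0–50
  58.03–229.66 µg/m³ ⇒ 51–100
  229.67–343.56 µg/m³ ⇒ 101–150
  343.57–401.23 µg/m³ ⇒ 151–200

248

CO: row 19.6–23.2 (AQI 201–300). (300−201)·(21.3−19.6)/(23.2−19.6) + 201 = 99·1.7/3.6 + 201 ≈ 247.75 → 248.
O₃ 0.0340: bracket 0.0216–0.0790 → index 51–100; slope 49/0.0574, offset 0.0124.
AQI = 51 + 49/0.0574·0.0124 ≈ 61.59 ⇒ 62.
SO₂: 580.7 ∈ [554.2, 833.9] ↔ index [151, 200].
151 + (580.7−554.2)·(200−151)/(833.9−554.2) = 151 + 26.5·49/279.7 ≈ 155.64, so AQI = 156.
PM10: 582.49 ∈ [512.01, 691.84] ↔ index [201, 300].
201 + (582.49−512.01)·(300−201)/(691.84−512.01) = 201 + 70.48·99/179.83 ≈ 239.80, so AQI = 240.
NO₂: row 684.6–988.1 (AQI 101–150). (150−101)·(737.9−684.6)/(988.1−684.6) + 101 = 49·53.3/303.5 + 101 ≈ 109.61 → 110.
PM2.5: row 343.57–401.23 (AQI 151–200). (200−151)·(381.92−343.57)/(401.23−343.57) + 151 = 49·38.35/57.66 + 151 ≈ 183.59 → 184.
Sub-indices: CO→248, O₃→62, SO₂→156, PM10→240, NO₂→110, PM2.5→184. Overall AQI = max = 248; dominant pollutant is CO.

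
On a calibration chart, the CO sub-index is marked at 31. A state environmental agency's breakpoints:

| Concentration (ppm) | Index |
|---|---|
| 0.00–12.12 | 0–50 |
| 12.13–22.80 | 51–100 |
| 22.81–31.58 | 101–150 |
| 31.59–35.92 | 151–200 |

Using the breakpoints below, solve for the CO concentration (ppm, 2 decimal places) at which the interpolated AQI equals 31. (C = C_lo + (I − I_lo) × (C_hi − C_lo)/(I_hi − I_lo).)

7.51

AQI 31 lies in the 0–50 band, which corresponds to 0.00–12.12 ppm.
C = 0.00 + (31−0)×(12.12−0.00)/(50−0) = 0.00 + 31×12.12/50 ≈ 7.5144 ppm → 7.51 ppm to 2 dp.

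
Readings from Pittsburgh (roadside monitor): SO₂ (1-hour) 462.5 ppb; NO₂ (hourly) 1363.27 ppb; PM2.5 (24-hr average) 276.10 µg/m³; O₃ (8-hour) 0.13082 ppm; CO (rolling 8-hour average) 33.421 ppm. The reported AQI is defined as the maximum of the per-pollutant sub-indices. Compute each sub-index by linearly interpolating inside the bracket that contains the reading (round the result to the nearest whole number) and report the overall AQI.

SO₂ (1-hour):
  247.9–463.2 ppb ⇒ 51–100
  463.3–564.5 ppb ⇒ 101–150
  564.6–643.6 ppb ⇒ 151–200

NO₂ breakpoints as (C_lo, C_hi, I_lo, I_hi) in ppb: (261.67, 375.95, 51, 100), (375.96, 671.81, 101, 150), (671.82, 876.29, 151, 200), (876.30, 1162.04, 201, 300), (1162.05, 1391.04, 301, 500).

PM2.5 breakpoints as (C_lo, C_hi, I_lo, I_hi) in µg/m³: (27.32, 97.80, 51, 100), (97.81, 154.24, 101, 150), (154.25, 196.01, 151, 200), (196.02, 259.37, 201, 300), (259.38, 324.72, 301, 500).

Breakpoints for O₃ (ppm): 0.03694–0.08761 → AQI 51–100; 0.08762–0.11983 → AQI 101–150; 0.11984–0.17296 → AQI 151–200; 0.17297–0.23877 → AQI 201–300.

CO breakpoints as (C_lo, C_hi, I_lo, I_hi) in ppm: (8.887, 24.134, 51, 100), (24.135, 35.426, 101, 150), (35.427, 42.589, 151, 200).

SO₂: 462.5 lies in 247.9–463.2, so I_lo=51, I_hi=100, C_lo=247.9, C_hi=463.2.
(100−51)/(463.2−247.9) × (462.5−247.9) + 51 = 49/215.3 × 214.6 + 51 ≈ 99.84 → 100.
NO₂: 1363.27 ∈ [1162.05, 1391.04] ↔ index [301, 500].
301 + (1363.27−1162.05)·(500−301)/(1391.04−1162.05) = 301 + 201.22·199/228.99 ≈ 475.87, so AQI = 476.
PM2.5: 276.10 ∈ [259.38, 324.72] ↔ index [301, 500].
301 + (276.10−259.38)·(500−301)/(324.72−259.38) = 301 + 16.72·199/65.34 ≈ 351.92, so AQI = 352.
O₃: row 0.11984–0.17296 (AQI 151–200). (200−151)·(0.13082−0.11984)/(0.17296−0.11984) + 151 = 49·0.01098/0.05312 + 151 ≈ 161.13 → 161.
CO: 33.421 lies in 24.135–35.426, so I_lo=101, I_hi=150, C_lo=24.135, C_hi=35.426.
(150−101)/(35.426−24.135) × (33.421−24.135) + 101 = 49/11.291 × 9.286 + 101 ≈ 141.30 → 141.
Sub-indices: SO₂→100, NO₂→476, PM2.5→352, O₃→161, CO→141. Overall AQI = max = 476; dominant pollutant is NO₂.

476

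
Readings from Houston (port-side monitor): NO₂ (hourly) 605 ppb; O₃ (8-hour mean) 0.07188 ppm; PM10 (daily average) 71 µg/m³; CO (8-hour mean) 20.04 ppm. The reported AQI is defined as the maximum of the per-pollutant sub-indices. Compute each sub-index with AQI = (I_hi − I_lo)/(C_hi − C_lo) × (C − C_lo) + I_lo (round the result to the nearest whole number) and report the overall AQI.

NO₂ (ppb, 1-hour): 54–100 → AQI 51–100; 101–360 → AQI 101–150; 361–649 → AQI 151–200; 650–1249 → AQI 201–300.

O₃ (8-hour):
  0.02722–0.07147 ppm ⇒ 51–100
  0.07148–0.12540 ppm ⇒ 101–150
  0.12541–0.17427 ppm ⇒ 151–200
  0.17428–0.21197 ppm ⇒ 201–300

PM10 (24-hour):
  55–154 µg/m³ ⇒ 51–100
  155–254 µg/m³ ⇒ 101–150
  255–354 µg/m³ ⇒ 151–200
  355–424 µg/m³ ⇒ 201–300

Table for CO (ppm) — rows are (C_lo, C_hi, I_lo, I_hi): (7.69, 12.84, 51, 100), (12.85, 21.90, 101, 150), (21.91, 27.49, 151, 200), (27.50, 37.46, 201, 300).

193

NO₂: 605 lies in 361–649, so I_lo=151, I_hi=200, C_lo=361, C_hi=649.
(200−151)/(649−361) × (605−361) + 151 = 49/288 × 244 + 151 ≈ 192.51 → 193.
O₃ 0.07188: bracket 0.07148–0.12540 → index 101–150; slope 49/0.05392, offset 0.00040.
AQI = 101 + 49/0.05392·0.00040 ≈ 101.36 ⇒ 101.
PM10 71: bracket 55–154 → index 51–100; slope 49/99, offset 16.
AQI = 51 + 49/99·16 ≈ 58.92 ⇒ 59.
CO 20.04: bracket 12.85–21.90 → index 101–150; slope 49/9.05, offset 7.19.
AQI = 101 + 49/9.05·7.19 ≈ 139.93 ⇒ 140.
Sub-indices: NO₂→193, O₃→101, PM10→59, CO→140. Overall AQI = max = 193; dominant pollutant is NO₂.
AQI 193: Unhealthy.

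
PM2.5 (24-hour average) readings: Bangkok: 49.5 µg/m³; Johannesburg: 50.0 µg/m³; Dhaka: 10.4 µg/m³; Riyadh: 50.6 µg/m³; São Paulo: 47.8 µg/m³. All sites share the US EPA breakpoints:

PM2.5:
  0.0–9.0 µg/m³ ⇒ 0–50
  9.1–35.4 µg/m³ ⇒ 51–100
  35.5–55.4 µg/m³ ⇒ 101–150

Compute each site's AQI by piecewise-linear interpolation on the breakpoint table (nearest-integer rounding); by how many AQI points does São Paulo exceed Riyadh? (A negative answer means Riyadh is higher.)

-7

Bangkok: 49.5 lies in 35.5–55.4, so I_lo=101, I_hi=150, C_lo=35.5, C_hi=55.4.
(150−101)/(55.4−35.5) × (49.5−35.5) + 101 = 49/19.9 × 14.0 + 101 ≈ 135.47 → 135.
Johannesburg: 50.0 lies in 35.5–55.4, so I_lo=101, I_hi=150, C_lo=35.5, C_hi=55.4.
(150−101)/(55.4−35.5) × (50.0−35.5) + 101 = 49/19.9 × 14.5 + 101 ≈ 136.70 → 137.
Dhaka: 10.4 ∈ [9.1, 35.4] ↔ index [51, 100].
51 + (10.4−9.1)·(100−51)/(35.4−9.1) = 51 + 1.3·49/26.3 ≈ 53.42, so AQI = 53.
Riyadh: row 35.5–55.4 (AQI 101–150). (150−101)·(50.6−35.5)/(55.4−35.5) + 101 = 49·15.1/19.9 + 101 ≈ 138.18 → 138.
São Paulo: 47.8 ∈ [35.5, 55.4] ↔ index [101, 150].
101 + (47.8−35.5)·(150−101)/(55.4−35.5) = 101 + 12.3·49/19.9 ≈ 131.29, so AQI = 131.
AQIs: Bangkok=135, Johannesburg=137, Dhaka=53, Riyadh=138, São Paulo=131. São Paulo (131) − Riyadh (138) = -7.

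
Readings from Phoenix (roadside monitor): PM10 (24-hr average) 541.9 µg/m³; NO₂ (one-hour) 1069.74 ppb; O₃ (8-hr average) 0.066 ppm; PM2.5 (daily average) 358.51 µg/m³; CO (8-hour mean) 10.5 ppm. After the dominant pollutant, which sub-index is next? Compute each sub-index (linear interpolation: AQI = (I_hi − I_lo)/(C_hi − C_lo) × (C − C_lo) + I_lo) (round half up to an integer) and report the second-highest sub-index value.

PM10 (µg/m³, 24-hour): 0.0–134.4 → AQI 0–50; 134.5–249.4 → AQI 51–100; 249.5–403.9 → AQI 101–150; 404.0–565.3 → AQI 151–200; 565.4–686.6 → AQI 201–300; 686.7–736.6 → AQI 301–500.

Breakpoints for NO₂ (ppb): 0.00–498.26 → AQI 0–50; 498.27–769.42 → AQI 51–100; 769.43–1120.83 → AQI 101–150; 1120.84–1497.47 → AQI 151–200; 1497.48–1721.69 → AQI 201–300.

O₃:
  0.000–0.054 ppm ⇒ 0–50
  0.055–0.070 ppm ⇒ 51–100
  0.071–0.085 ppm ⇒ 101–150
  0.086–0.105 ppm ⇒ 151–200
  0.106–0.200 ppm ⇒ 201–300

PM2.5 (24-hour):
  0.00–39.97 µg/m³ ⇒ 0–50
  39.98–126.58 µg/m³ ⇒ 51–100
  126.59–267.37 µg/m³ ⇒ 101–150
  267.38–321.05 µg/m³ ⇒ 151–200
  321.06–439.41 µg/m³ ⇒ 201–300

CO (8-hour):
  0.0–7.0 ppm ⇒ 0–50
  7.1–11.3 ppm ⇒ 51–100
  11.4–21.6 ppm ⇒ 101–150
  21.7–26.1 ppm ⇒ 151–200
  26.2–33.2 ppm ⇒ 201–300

193

PM10 541.9: bracket 404.0–565.3 → index 151–200; slope 49/161.3, offset 137.9.
AQI = 151 + 49/161.3·137.9 ≈ 192.89 ⇒ 193.
NO₂: row 769.43–1120.83 (AQI 101–150). (150−101)·(1069.74−769.43)/(1120.83−769.43) + 101 = 49·300.31/351.40 + 101 ≈ 142.88 → 143.
O₃: 0.066 ∈ [0.055, 0.070] ↔ index [51, 100].
51 + (0.066−0.055)·(100−51)/(0.070−0.055) = 51 + 0.011·49/0.015 ≈ 86.93, so AQI = 87.
PM2.5 358.51: bracket 321.06–439.41 → index 201–300; slope 99/118.35, offset 37.45.
AQI = 201 + 99/118.35·37.45 ≈ 232.33 ⇒ 232.
CO: 10.5 ∈ [7.1, 11.3] ↔ index [51, 100].
51 + (10.5−7.1)·(100−51)/(11.3−7.1) = 51 + 3.4·49/4.2 ≈ 90.67, so AQI = 91.
Sub-indices: PM10→193, NO₂→143, O₃→87, PM2.5→232, CO→91. Ranked high→low: 232, 193, 143, 91, 87. Second-highest sub-index = 193.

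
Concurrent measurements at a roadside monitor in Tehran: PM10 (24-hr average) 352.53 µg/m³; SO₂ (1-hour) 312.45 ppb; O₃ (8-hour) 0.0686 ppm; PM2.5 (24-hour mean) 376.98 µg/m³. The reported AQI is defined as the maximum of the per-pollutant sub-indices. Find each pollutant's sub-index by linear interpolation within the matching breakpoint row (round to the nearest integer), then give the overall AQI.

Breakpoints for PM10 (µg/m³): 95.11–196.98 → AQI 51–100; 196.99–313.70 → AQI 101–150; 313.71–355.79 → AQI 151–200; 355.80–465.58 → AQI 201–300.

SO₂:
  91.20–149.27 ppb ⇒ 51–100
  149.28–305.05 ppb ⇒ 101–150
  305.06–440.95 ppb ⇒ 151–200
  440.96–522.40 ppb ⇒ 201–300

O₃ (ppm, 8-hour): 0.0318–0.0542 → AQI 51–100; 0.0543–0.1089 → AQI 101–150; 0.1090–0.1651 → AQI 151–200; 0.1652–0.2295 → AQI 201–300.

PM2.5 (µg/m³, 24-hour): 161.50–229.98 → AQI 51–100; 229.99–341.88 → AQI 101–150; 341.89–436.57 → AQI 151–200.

PM10: 352.53 ∈ [313.71, 355.79] ↔ index [151, 200].
151 + (352.53−313.71)·(200−151)/(355.79−313.71) = 151 + 38.82·49/42.08 ≈ 196.20, so AQI = 196.
SO₂: row 305.06–440.95 (AQI 151–200). (200−151)·(312.45−305.06)/(440.95−305.06) + 151 = 49·7.39/135.89 + 151 ≈ 153.66 → 154.
O₃: row 0.0543–0.1089 (AQI 101–150). (150−101)·(0.0686−0.0543)/(0.1089−0.0543) + 101 = 49·0.0143/0.0546 + 101 ≈ 113.83 → 114.
PM2.5: 376.98 lies in 341.89–436.57, so I_lo=151, I_hi=200, C_lo=341.89, C_hi=436.57.
(200−151)/(436.57−341.89) × (376.98−341.89) + 151 = 49/94.68 × 35.09 + 151 ≈ 169.16 → 169.
Sub-indices: PM10→196, SO₂→154, O₃→114, PM2.5→169. Overall AQI = max = 196; dominant pollutant is PM10.
AQI 196: Unhealthy.

196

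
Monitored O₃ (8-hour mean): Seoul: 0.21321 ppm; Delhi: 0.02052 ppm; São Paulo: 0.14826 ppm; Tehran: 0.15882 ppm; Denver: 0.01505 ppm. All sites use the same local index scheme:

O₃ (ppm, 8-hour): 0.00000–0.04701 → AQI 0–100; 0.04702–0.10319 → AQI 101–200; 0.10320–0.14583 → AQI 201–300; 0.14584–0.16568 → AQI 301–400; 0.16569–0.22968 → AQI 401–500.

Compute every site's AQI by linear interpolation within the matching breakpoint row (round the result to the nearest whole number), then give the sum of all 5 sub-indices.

1230

Seoul: 0.21321 ∈ [0.16569, 0.22968] ↔ index [401, 500].
401 + (0.21321−0.16569)·(500−401)/(0.22968−0.16569) = 401 + 0.04752·99/0.06399 ≈ 474.52, so AQI = 475.
Delhi 0.02052: bracket 0.00000–0.04701 → index 0–100; slope 100/0.04701, offset 0.02052.
AQI = 0 + 100/0.04701·0.02052 ≈ 43.65 ⇒ 44.
São Paulo: 0.14826 lies in 0.14584–0.16568, so I_lo=301, I_hi=400, C_lo=0.14584, C_hi=0.16568.
(400−301)/(0.16568−0.14584) × (0.14826−0.14584) + 301 = 99/0.01984 × 0.00242 + 301 ≈ 313.08 → 313.
Tehran: 0.15882 ∈ [0.14584, 0.16568] ↔ index [301, 400].
301 + (0.15882−0.14584)·(400−301)/(0.16568−0.14584) = 301 + 0.01298·99/0.01984 ≈ 365.77, so AQI = 366.
Denver: row 0.00000–0.04701 (AQI 0–100). (100−0)·(0.01505−0.00000)/(0.04701−0.00000) + 0 = 100·0.01505/0.04701 + 0 ≈ 32.01 → 32.
AQIs: Seoul=475, Delhi=44, São Paulo=313, Tehran=366, Denver=32. Sum = 475 + 44 + 313 + 366 + 32 = 1230.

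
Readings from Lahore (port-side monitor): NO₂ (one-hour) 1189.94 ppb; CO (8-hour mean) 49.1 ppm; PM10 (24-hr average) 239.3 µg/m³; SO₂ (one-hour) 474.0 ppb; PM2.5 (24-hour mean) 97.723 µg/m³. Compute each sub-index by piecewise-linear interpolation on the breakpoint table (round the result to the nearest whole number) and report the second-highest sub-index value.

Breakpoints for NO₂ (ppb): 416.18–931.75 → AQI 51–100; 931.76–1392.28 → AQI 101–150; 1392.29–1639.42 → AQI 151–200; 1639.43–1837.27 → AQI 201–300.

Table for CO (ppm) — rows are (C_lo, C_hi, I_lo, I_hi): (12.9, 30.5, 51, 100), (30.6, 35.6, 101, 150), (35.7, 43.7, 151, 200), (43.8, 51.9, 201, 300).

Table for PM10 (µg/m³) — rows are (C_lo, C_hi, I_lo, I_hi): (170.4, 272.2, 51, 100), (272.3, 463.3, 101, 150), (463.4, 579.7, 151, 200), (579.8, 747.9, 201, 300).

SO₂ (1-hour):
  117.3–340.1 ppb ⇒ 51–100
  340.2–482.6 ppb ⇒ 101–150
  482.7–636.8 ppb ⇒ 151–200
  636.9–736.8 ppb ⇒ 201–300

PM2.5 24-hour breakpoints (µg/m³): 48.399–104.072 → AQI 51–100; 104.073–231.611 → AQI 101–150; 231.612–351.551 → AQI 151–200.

147

NO₂: 1189.94 lies in 931.76–1392.28, so I_lo=101, I_hi=150, C_lo=931.76, C_hi=1392.28.
(150−101)/(1392.28−931.76) × (1189.94−931.76) + 101 = 49/460.52 × 258.18 + 101 ≈ 128.47 → 128.
CO: row 43.8–51.9 (AQI 201–300). (300−201)·(49.1−43.8)/(51.9−43.8) + 201 = 99·5.3/8.1 + 201 ≈ 265.78 → 266.
PM10 239.3: bracket 170.4–272.2 → index 51–100; slope 49/101.8, offset 68.9.
AQI = 51 + 49/101.8·68.9 ≈ 84.16 ⇒ 84.
SO₂: row 340.2–482.6 (AQI 101–150). (150−101)·(474.0−340.2)/(482.6−340.2) + 101 = 49·133.8/142.4 + 101 ≈ 147.04 → 147.
PM2.5 97.723: bracket 48.399–104.072 → index 51–100; slope 49/55.673, offset 49.324.
AQI = 51 + 49/55.673·49.324 ≈ 94.41 ⇒ 94.
Sub-indices: NO₂→128, CO→266, PM10→84, SO₂→147, PM2.5→94. Ranked high→low: 266, 147, 128, 94, 84. Second-highest sub-index = 147.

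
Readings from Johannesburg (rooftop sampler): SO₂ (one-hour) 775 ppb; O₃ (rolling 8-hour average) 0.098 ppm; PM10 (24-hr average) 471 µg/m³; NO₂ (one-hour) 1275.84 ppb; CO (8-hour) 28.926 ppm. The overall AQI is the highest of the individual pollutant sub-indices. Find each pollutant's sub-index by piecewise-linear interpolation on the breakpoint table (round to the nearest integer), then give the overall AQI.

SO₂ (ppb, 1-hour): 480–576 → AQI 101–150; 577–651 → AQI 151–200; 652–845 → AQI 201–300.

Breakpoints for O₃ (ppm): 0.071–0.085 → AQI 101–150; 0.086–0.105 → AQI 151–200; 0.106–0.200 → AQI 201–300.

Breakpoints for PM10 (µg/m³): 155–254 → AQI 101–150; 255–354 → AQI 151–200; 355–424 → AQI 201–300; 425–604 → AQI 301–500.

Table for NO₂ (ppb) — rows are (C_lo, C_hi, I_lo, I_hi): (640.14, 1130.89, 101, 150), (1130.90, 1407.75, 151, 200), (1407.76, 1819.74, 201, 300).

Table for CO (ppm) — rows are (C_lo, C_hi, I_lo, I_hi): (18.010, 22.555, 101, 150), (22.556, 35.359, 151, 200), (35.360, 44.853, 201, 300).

352

SO₂: row 652–845 (AQI 201–300). (300−201)·(775−652)/(845−652) + 201 = 99·123/193 + 201 ≈ 264.09 → 264.
O₃: 0.098 ∈ [0.086, 0.105] ↔ index [151, 200].
151 + (0.098−0.086)·(200−151)/(0.105−0.086) = 151 + 0.012·49/0.019 ≈ 181.95, so AQI = 182.
PM10: row 425–604 (AQI 301–500). (500−301)·(471−425)/(604−425) + 301 = 199·46/179 + 301 ≈ 352.14 → 352.
NO₂: 1275.84 lies in 1130.90–1407.75, so I_lo=151, I_hi=200, C_lo=1130.90, C_hi=1407.75.
(200−151)/(1407.75−1130.90) × (1275.84−1130.90) + 151 = 49/276.85 × 144.94 + 151 ≈ 176.65 → 177.
CO 28.926: bracket 22.556–35.359 → index 151–200; slope 49/12.803, offset 6.370.
AQI = 151 + 49/12.803·6.370 ≈ 175.38 ⇒ 175.
Sub-indices: SO₂→264, O₃→182, PM10→352, NO₂→177, CO→175. Overall AQI = max = 352; dominant pollutant is PM10.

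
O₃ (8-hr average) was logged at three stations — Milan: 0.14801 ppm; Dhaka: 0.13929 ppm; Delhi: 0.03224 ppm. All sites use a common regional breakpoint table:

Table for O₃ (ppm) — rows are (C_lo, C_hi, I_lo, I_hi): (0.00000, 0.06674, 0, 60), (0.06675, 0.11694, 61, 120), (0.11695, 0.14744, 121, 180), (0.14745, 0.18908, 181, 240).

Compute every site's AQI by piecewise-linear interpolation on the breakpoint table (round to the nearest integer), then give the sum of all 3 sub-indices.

Milan: row 0.14745–0.18908 (AQI 181–240). (240−181)·(0.14801−0.14745)/(0.18908−0.14745) + 181 = 59·0.00056/0.04163 + 181 ≈ 181.79 → 182.
Dhaka: 0.13929 ∈ [0.11695, 0.14744] ↔ index [121, 180].
121 + (0.13929−0.11695)·(180−121)/(0.14744−0.11695) = 121 + 0.02234·59/0.03049 ≈ 164.23, so AQI = 164.
Delhi: 0.03224 lies in 0.00000–0.06674, so I_lo=0, I_hi=60, C_lo=0.00000, C_hi=0.06674.
(60−0)/(0.06674−0.00000) × (0.03224−0.00000) + 0 = 60/0.06674 × 0.03224 + 0 ≈ 28.98 → 29.
AQIs: Milan=182, Dhaka=164, Delhi=29. Sum = 182 + 164 + 29 = 375.

375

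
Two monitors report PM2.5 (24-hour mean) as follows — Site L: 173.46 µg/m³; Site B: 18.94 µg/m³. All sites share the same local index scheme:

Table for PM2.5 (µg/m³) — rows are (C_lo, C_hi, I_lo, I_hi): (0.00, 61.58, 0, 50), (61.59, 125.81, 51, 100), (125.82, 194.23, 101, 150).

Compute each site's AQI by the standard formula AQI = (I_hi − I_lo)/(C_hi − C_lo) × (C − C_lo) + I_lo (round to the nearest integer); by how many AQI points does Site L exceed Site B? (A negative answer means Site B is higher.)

Site L: 173.46 lies in 125.82–194.23, so I_lo=101, I_hi=150, C_lo=125.82, C_hi=194.23.
(150−101)/(194.23−125.82) × (173.46−125.82) + 101 = 49/68.41 × 47.64 + 101 ≈ 135.12 → 135.
Site B: 18.94 lies in 0.00–61.58, so I_lo=0, I_hi=50, C_lo=0.00, C_hi=61.58.
(50−0)/(61.58−0.00) × (18.94−0.00) + 0 = 50/61.58 × 18.94 + 0 ≈ 15.38 → 15.
AQIs: Site L=135, Site B=15. Site L (135) − Site B (15) = 120.

120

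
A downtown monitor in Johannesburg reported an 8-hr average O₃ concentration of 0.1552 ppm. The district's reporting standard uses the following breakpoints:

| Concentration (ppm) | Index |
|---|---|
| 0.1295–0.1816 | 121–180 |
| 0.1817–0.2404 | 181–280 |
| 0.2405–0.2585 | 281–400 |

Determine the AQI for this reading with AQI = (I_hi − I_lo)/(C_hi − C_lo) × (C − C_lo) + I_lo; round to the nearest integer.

O₃ 0.1552: bracket 0.1295–0.1816 → index 121–180; slope 59/0.0521, offset 0.0257.
AQI = 121 + 59/0.0521·0.0257 ≈ 150.10 ⇒ 150.

150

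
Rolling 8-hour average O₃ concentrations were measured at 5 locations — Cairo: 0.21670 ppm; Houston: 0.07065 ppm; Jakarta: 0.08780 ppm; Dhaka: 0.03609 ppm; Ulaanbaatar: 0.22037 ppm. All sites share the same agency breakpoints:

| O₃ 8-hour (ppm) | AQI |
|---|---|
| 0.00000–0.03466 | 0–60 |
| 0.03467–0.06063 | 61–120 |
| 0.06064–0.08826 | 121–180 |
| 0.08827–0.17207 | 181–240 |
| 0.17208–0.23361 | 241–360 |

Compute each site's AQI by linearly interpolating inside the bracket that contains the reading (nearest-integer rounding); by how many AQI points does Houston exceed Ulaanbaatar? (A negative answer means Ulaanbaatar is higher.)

Cairo: 0.21670 ∈ [0.17208, 0.23361] ↔ index [241, 360].
241 + (0.21670−0.17208)·(360−241)/(0.23361−0.17208) = 241 + 0.04462·119/0.06153 ≈ 327.30, so AQI = 327.
Houston: 0.07065 lies in 0.06064–0.08826, so I_lo=121, I_hi=180, C_lo=0.06064, C_hi=0.08826.
(180−121)/(0.08826−0.06064) × (0.07065−0.06064) + 121 = 59/0.02762 × 0.01001 + 121 ≈ 142.38 → 142.
Jakarta: 0.08780 lies in 0.06064–0.08826, so I_lo=121, I_hi=180, C_lo=0.06064, C_hi=0.08826.
(180−121)/(0.08826−0.06064) × (0.08780−0.06064) + 121 = 59/0.02762 × 0.02716 + 121 ≈ 179.02 → 179.
Dhaka: 0.03609 lies in 0.03467–0.06063, so I_lo=61, I_hi=120, C_lo=0.03467, C_hi=0.06063.
(120−61)/(0.06063−0.03467) × (0.03609−0.03467) + 61 = 59/0.02596 × 0.00142 + 61 ≈ 64.23 → 64.
Ulaanbaatar 0.22037: bracket 0.17208–0.23361 → index 241–360; slope 119/0.06153, offset 0.04829.
AQI = 241 + 119/0.06153·0.04829 ≈ 334.39 ⇒ 334.
AQIs: Cairo=327, Houston=142, Jakarta=179, Dhaka=64, Ulaanbaatar=334. Houston (142) − Ulaanbaatar (334) = -192.

-192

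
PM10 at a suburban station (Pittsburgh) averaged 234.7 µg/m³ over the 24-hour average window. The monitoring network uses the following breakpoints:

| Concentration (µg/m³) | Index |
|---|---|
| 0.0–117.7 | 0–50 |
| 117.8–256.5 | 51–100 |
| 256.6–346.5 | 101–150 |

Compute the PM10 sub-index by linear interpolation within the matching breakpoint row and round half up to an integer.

PM10: 234.7 ∈ [117.8, 256.5] ↔ index [51, 100].
51 + (234.7−117.8)·(100−51)/(256.5−117.8) = 51 + 116.9·49/138.7 ≈ 92.30, so AQI = 92.

92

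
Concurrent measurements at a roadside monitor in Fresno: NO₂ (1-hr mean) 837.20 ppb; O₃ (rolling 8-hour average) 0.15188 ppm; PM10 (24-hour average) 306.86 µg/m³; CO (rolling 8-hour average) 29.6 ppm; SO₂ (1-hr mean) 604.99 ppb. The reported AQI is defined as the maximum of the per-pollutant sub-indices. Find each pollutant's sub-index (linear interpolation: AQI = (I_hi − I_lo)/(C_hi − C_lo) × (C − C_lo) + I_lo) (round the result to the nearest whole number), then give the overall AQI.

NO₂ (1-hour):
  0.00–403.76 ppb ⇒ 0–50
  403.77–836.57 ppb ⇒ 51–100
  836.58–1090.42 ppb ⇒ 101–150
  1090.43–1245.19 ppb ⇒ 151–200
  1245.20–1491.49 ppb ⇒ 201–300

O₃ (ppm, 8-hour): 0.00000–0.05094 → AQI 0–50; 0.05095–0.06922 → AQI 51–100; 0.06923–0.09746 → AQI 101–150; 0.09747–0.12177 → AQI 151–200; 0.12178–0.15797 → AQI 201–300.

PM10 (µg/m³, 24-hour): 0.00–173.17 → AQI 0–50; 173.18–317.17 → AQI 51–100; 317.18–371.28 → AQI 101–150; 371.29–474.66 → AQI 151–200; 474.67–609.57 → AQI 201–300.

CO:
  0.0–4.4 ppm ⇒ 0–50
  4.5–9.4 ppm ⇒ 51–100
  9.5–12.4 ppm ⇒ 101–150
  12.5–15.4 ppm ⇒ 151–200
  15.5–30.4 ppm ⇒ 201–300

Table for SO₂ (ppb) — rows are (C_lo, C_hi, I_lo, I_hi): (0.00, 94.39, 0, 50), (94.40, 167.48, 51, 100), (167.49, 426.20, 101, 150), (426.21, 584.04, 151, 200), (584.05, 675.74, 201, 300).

NO₂: row 836.58–1090.42 (AQI 101–150). (150−101)·(837.20−836.58)/(1090.42−836.58) + 101 = 49·0.62/253.84 + 101 ≈ 101.12 → 101.
O₃: 0.15188 lies in 0.12178–0.15797, so I_lo=201, I_hi=300, C_lo=0.12178, C_hi=0.15797.
(300−201)/(0.15797−0.12178) × (0.15188−0.12178) + 201 = 99/0.03619 × 0.03010 + 201 ≈ 283.34 → 283.
PM10: 306.86 ∈ [173.18, 317.17] ↔ index [51, 100].
51 + (306.86−173.18)·(100−51)/(317.17−173.18) = 51 + 133.68·49/143.99 ≈ 96.49, so AQI = 96.
CO: 29.6 lies in 15.5–30.4, so I_lo=201, I_hi=300, C_lo=15.5, C_hi=30.4.
(300−201)/(30.4−15.5) × (29.6−15.5) + 201 = 99/14.9 × 14.1 + 201 ≈ 294.68 → 295.
SO₂: 604.99 lies in 584.05–675.74, so I_lo=201, I_hi=300, C_lo=584.05, C_hi=675.74.
(300−201)/(675.74−584.05) × (604.99−584.05) + 201 = 99/91.69 × 20.94 + 201 ≈ 223.61 → 224.
Sub-indices: NO₂→101, O₃→283, PM10→96, CO→295, SO₂→224. Overall AQI = max = 295; dominant pollutant is CO.

295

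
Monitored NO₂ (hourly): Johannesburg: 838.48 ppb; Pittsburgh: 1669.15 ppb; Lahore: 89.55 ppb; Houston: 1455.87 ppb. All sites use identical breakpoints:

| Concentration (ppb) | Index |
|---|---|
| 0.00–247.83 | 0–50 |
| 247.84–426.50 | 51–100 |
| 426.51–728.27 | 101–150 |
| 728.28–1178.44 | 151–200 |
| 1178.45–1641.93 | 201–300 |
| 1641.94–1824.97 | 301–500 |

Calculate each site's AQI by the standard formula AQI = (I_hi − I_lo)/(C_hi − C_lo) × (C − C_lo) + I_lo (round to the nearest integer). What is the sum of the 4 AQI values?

772

Johannesburg 838.48: bracket 728.28–1178.44 → index 151–200; slope 49/450.16, offset 110.20.
AQI = 151 + 49/450.16·110.20 ≈ 163.00 ⇒ 163.
Pittsburgh 1669.15: bracket 1641.94–1824.97 → index 301–500; slope 199/183.03, offset 27.21.
AQI = 301 + 199/183.03·27.21 ≈ 330.58 ⇒ 331.
Lahore: 89.55 lies in 0.00–247.83, so I_lo=0, I_hi=50, C_lo=0.00, C_hi=247.83.
(50−0)/(247.83−0.00) × (89.55−0.00) + 0 = 50/247.83 × 89.55 + 0 ≈ 18.07 → 18.
Houston: row 1178.45–1641.93 (AQI 201–300). (300−201)·(1455.87−1178.45)/(1641.93−1178.45) + 201 = 99·277.42/463.48 + 201 ≈ 260.26 → 260.
AQIs: Johannesburg=163, Pittsburgh=331, Lahore=18, Houston=260. Sum = 163 + 331 + 18 + 260 = 772.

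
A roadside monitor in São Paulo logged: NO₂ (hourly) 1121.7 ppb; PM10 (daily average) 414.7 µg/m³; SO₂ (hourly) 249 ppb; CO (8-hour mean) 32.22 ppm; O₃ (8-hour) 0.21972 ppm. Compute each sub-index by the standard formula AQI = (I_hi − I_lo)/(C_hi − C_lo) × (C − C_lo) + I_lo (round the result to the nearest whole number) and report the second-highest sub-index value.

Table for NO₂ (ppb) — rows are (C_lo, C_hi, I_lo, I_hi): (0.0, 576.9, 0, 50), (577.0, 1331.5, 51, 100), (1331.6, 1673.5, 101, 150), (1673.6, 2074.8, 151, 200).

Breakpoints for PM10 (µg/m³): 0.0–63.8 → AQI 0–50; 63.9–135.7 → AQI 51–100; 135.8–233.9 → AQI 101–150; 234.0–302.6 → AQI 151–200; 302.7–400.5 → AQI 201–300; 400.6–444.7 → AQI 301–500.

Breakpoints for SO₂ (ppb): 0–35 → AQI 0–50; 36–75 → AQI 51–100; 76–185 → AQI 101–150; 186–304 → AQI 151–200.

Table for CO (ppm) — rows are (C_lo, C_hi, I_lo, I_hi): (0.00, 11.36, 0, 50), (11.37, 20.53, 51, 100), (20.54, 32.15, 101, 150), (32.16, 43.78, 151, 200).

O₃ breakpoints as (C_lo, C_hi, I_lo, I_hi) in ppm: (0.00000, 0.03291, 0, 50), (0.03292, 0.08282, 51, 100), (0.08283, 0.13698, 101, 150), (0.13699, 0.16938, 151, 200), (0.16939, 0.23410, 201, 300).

278

NO₂: 1121.7 lies in 577.0–1331.5, so I_lo=51, I_hi=100, C_lo=577.0, C_hi=1331.5.
(100−51)/(1331.5−577.0) × (1121.7−577.0) + 51 = 49/754.5 × 544.7 + 51 ≈ 86.37 → 86.
PM10: 414.7 lies in 400.6–444.7, so I_lo=301, I_hi=500, C_lo=400.6, C_hi=444.7.
(500−301)/(444.7−400.6) × (414.7−400.6) + 301 = 199/44.1 × 14.1 + 301 ≈ 364.63 → 365.
SO₂: 249 lies in 186–304, so I_lo=151, I_hi=200, C_lo=186, C_hi=304.
(200−151)/(304−186) × (249−186) + 151 = 49/118 × 63 + 151 ≈ 177.16 → 177.
CO: 32.22 lies in 32.16–43.78, so I_lo=151, I_hi=200, C_lo=32.16, C_hi=43.78.
(200−151)/(43.78−32.16) × (32.22−32.16) + 151 = 49/11.62 × 0.06 + 151 ≈ 151.25 → 151.
O₃: 0.21972 ∈ [0.16939, 0.23410] ↔ index [201, 300].
201 + (0.21972−0.16939)·(300−201)/(0.23410−0.16939) = 201 + 0.05033·99/0.06471 ≈ 278.00, so AQI = 278.
Sub-indices: NO₂→86, PM10→365, SO₂→177, CO→151, O₃→278. Ranked high→low: 365, 278, 177, 151, 86. Second-highest sub-index = 278.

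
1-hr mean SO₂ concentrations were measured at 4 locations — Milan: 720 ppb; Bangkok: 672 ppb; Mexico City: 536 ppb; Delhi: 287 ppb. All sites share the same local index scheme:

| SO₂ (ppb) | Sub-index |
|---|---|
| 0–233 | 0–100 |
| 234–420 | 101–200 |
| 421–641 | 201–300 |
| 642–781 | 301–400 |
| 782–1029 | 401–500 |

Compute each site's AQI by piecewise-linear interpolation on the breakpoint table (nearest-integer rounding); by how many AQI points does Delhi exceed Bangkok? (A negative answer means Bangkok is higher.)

-193

Milan 720: bracket 642–781 → index 301–400; slope 99/139, offset 78.
AQI = 301 + 99/139·78 ≈ 356.55 ⇒ 357.
Bangkok 672: bracket 642–781 → index 301–400; slope 99/139, offset 30.
AQI = 301 + 99/139·30 ≈ 322.37 ⇒ 322.
Mexico City: 536 ∈ [421, 641] ↔ index [201, 300].
201 + (536−421)·(300−201)/(641−421) = 201 + 115·99/220 ≈ 252.75, so AQI = 253.
Delhi: 287 lies in 234–420, so I_lo=101, I_hi=200, C_lo=234, C_hi=420.
(200−101)/(420−234) × (287−234) + 101 = 99/186 × 53 + 101 ≈ 129.21 → 129.
AQIs: Milan=357, Bangkok=322, Mexico City=253, Delhi=129. Delhi (129) − Bangkok (322) = -193.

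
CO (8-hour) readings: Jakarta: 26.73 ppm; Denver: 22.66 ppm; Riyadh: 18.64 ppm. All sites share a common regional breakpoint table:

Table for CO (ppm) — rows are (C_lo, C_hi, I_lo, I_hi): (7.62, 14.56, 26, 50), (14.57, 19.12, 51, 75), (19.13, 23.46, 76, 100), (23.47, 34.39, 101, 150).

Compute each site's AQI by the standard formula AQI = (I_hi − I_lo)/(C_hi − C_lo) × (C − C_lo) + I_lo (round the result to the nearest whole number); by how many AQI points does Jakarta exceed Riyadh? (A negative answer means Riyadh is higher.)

Jakarta: row 23.47–34.39 (AQI 101–150). (150−101)·(26.73−23.47)/(34.39−23.47) + 101 = 49·3.26/10.92 + 101 ≈ 115.63 → 116.
Denver: 22.66 lies in 19.13–23.46, so I_lo=76, I_hi=100, C_lo=19.13, C_hi=23.46.
(100−76)/(23.46−19.13) × (22.66−19.13) + 76 = 24/4.33 × 3.53 + 76 ≈ 95.57 → 96.
Riyadh 18.64: bracket 14.57–19.12 → index 51–75; slope 24/4.55, offset 4.07.
AQI = 51 + 24/4.55·4.07 ≈ 72.47 ⇒ 72.
AQIs: Jakarta=116, Denver=96, Riyadh=72. Jakarta (116) − Riyadh (72) = 44.

44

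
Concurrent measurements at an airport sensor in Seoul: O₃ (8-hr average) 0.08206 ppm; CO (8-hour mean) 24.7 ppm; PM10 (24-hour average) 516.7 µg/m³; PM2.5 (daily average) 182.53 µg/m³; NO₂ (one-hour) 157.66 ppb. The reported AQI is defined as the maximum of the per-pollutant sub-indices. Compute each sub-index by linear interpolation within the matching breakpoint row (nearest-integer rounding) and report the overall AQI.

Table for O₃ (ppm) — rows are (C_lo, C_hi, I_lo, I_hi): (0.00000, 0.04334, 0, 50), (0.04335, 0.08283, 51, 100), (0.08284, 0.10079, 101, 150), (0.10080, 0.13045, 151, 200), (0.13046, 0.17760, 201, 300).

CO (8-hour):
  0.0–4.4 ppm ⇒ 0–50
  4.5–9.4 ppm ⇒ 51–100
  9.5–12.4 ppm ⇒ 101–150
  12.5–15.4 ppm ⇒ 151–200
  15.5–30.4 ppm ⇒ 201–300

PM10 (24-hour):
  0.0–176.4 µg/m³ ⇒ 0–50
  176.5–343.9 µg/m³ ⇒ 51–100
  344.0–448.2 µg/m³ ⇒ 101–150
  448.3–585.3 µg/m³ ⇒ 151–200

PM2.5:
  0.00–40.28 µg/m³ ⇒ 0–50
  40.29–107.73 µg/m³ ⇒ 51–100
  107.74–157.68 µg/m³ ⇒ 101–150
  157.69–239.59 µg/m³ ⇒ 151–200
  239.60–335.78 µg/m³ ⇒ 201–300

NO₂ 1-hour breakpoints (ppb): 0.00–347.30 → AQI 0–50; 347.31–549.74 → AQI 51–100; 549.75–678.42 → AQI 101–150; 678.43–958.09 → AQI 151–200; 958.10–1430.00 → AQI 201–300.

262

O₃: row 0.04335–0.08283 (AQI 51–100). (100−51)·(0.08206−0.04335)/(0.08283−0.04335) + 51 = 49·0.03871/0.03948 + 51 ≈ 99.04 → 99.
CO 24.7: bracket 15.5–30.4 → index 201–300; slope 99/14.9, offset 9.2.
AQI = 201 + 99/14.9·9.2 ≈ 262.13 ⇒ 262.
PM10: row 448.3–585.3 (AQI 151–200). (200−151)·(516.7−448.3)/(585.3−448.3) + 151 = 49·68.4/137.0 + 151 ≈ 175.46 → 175.
PM2.5 182.53: bracket 157.69–239.59 → index 151–200; slope 49/81.90, offset 24.84.
AQI = 151 + 49/81.90·24.84 ≈ 165.86 ⇒ 166.
NO₂: 157.66 lies in 0.00–347.30, so I_lo=0, I_hi=50, C_lo=0.00, C_hi=347.30.
(50−0)/(347.30−0.00) × (157.66−0.00) + 0 = 50/347.30 × 157.66 + 0 ≈ 22.70 → 23.
Sub-indices: O₃→99, CO→262, PM10→175, PM2.5→166, NO₂→23. Overall AQI = max = 262; dominant pollutant is CO.
AQI 262: Very Unhealthy.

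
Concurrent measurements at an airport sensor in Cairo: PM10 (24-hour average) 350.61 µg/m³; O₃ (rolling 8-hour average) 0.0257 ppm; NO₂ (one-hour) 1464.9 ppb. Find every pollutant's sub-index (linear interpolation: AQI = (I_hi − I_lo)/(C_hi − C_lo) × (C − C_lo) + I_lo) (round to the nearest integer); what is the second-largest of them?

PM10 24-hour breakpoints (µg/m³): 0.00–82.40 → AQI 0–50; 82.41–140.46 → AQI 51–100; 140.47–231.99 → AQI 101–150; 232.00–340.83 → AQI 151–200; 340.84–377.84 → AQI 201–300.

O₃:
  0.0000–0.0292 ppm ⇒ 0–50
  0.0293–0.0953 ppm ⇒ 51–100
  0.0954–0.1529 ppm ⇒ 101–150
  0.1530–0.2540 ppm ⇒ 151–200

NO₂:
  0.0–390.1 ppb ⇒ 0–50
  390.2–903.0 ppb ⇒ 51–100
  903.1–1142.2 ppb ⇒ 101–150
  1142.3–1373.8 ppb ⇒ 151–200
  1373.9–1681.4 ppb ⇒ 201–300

227

PM10: 350.61 lies in 340.84–377.84, so I_lo=201, I_hi=300, C_lo=340.84, C_hi=377.84.
(300−201)/(377.84−340.84) × (350.61−340.84) + 201 = 99/37.00 × 9.77 + 201 ≈ 227.14 → 227.
O₃: row 0.0000–0.0292 (AQI 0–50). (50−0)·(0.0257−0.0000)/(0.0292−0.0000) + 0 = 50·0.0257/0.0292 + 0 ≈ 44.01 → 44.
NO₂ 1464.9: bracket 1373.9–1681.4 → index 201–300; slope 99/307.5, offset 91.0.
AQI = 201 + 99/307.5·91.0 ≈ 230.30 ⇒ 230.
Sub-indices: PM10→227, O₃→44, NO₂→230. Ranked high→low: 230, 227, 44. Second-highest sub-index = 227.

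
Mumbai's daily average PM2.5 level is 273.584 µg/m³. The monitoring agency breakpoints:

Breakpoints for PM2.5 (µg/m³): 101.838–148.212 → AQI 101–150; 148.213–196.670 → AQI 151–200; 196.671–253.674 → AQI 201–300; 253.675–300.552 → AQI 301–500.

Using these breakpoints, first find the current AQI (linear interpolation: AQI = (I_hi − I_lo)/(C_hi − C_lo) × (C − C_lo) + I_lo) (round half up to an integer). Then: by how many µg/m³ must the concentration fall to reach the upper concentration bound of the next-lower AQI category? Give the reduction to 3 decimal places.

PM2.5: 273.584 lies in 253.675–300.552, so I_lo=301, I_hi=500, C_lo=253.675, C_hi=300.552.
(500−301)/(300.552−253.675) × (273.584−253.675) + 301 = 199/46.877 × 19.909 + 301 ≈ 385.52 → 386.
Current AQI 386 is in the Hazardous range (301–500). The next-lower category tops out at AQI 300, whose upper concentration bound is 253.674 µg/m³.
Reduction needed = 273.584 − 253.674 = 19.910 µg/m³.

19.910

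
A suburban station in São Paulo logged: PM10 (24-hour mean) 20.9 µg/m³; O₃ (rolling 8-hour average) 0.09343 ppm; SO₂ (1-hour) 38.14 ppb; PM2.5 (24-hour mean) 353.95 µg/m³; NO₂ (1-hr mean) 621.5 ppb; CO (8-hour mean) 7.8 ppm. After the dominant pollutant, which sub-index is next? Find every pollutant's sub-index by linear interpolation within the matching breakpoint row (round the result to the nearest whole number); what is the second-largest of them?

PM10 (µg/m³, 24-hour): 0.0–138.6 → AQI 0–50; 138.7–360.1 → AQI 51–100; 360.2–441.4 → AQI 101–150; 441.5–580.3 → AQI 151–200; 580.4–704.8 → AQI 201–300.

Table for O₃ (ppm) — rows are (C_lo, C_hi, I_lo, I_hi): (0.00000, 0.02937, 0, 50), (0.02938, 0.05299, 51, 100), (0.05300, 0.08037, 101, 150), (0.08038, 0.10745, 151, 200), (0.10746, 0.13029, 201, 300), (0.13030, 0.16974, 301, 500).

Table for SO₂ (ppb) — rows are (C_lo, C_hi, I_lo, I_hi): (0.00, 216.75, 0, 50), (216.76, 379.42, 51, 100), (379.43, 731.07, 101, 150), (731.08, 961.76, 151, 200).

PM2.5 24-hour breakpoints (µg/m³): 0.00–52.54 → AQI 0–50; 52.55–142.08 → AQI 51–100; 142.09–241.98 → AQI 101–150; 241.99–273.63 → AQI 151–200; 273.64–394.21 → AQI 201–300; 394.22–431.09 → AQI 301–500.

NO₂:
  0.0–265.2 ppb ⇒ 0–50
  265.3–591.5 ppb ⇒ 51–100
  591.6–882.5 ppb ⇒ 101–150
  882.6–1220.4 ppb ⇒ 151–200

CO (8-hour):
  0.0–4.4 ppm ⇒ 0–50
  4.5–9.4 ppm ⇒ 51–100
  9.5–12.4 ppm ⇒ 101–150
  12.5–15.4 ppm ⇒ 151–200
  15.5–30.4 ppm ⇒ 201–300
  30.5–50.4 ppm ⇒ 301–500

PM10: row 0.0–138.6 (AQI 0–50). (50−0)·(20.9−0.0)/(138.6−0.0) + 0 = 50·20.9/138.6 + 0 ≈ 7.54 → 8.
O₃ 0.09343: bracket 0.08038–0.10745 → index 151–200; slope 49/0.02707, offset 0.01305.
AQI = 151 + 49/0.02707·0.01305 ≈ 174.62 ⇒ 175.
SO₂ 38.14: bracket 0.00–216.75 → index 0–50; slope 50/216.75, offset 38.14.
AQI = 0 + 50/216.75·38.14 ≈ 8.80 ⇒ 9.
PM2.5: 353.95 ∈ [273.64, 394.21] ↔ index [201, 300].
201 + (353.95−273.64)·(300−201)/(394.21−273.64) = 201 + 80.31·99/120.57 ≈ 266.94, so AQI = 267.
NO₂ 621.5: bracket 591.6–882.5 → index 101–150; slope 49/290.9, offset 29.9.
AQI = 101 + 49/290.9·29.9 ≈ 106.04 ⇒ 106.
CO: 7.8 ∈ [4.5, 9.4] ↔ index [51, 100].
51 + (7.8−4.5)·(100−51)/(9.4−4.5) = 51 + 3.3·49/4.9 ≈ 84.00, so AQI = 84.
Sub-indices: PM10→8, O₃→175, SO₂→9, PM2.5→267, NO₂→106, CO→84. Ranked high→low: 267, 175, 106, 84, 9, 8. Second-highest sub-index = 175.

175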